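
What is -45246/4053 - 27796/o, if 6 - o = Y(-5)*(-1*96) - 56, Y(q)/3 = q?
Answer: 8384700/930839 ≈ 9.0077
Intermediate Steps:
Y(q) = 3*q
o = -1378 (o = 6 - ((3*(-5))*(-1*96) - 56) = 6 - (-15*(-96) - 56) = 6 - (1440 - 56) = 6 - 1*1384 = 6 - 1384 = -1378)
-45246/4053 - 27796/o = -45246/4053 - 27796/(-1378) = -45246*1/4053 - 27796*(-1/1378) = -15082/1351 + 13898/689 = 8384700/930839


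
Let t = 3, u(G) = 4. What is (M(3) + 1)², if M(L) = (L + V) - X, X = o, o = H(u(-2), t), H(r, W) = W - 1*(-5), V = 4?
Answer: 0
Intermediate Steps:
H(r, W) = 5 + W (H(r, W) = W + 5 = 5 + W)
o = 8 (o = 5 + 3 = 8)
X = 8
M(L) = -4 + L (M(L) = (L + 4) - 1*8 = (4 + L) - 8 = -4 + L)
(M(3) + 1)² = ((-4 + 3) + 1)² = (-1 + 1)² = 0² = 0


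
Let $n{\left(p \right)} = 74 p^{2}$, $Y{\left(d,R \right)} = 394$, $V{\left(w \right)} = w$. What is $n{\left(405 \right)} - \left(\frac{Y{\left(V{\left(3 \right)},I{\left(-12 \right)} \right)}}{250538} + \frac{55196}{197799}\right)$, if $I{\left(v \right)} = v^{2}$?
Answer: $\frac{300752646950724223}{24778082931} \approx 1.2138 \cdot 10^{7}$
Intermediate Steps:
$n{\left(405 \right)} - \left(\frac{Y{\left(V{\left(3 \right)},I{\left(-12 \right)} \right)}}{250538} + \frac{55196}{197799}\right) = 74 \cdot 405^{2} - \left(\frac{394}{250538} + \frac{55196}{197799}\right) = 74 \cdot 164025 - \left(394 \cdot \frac{1}{250538} + 55196 \cdot \frac{1}{197799}\right) = 12137850 - \left(\frac{197}{125269} + \frac{55196}{197799}\right) = 12137850 - \frac{6953314127}{24778082931} = \frac{300752646950724223}{24778082931}$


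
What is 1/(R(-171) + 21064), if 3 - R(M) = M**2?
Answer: -1/8174 ≈ -0.00012234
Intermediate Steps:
R(M) = 3 - M**2
1/(R(-171) + 21064) = 1/((3 - 1*(-171)**2) + 21064) = 1/((3 - 1*29241) + 21064) = 1/((3 - 29241) + 21064) = 1/(-29238 + 21064) = 1/(-8174) = -1/8174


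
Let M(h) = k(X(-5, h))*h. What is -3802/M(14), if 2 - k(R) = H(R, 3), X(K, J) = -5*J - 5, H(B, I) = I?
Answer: 1901/7 ≈ 271.57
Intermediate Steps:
X(K, J) = -5 - 5*J
k(R) = -1 (k(R) = 2 - 1*3 = 2 - 3 = -1)
M(h) = -h
-3802/M(14) = -3802/((-1*14)) = -3802/(-14) = -3802*(-1/14) = 1901/7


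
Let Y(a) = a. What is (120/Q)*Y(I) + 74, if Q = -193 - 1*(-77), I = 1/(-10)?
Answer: 2149/29 ≈ 74.103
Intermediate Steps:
I = -1/10 ≈ -0.10000
Q = -116 (Q = -193 + 77 = -116)
(120/Q)*Y(I) + 74 = (120/(-116))*(-1/10) + 74 = (120*(-1/116))*(-1/10) + 74 = -30/29*(-1/10) + 74 = 3/29 + 74 = 2149/29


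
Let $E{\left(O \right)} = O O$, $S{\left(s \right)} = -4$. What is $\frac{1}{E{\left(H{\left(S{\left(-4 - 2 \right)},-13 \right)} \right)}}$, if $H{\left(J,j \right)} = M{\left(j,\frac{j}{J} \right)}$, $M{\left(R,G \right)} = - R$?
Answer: $\frac{1}{169} \approx 0.0059172$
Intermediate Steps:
$H{\left(J,j \right)} = - j$
$E{\left(O \right)} = O^{2}$
$\frac{1}{E{\left(H{\left(S{\left(-4 - 2 \right)},-13 \right)} \right)}} = \frac{1}{\left(\left(-1\right) \left(-13\right)\right)^{2}} = \frac{1}{13^{2}} = \frac{1}{169}$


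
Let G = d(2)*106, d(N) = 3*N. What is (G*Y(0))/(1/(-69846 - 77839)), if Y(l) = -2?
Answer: 187855320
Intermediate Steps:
G = 636 (G = (3*2)*106 = 6*106 = 636)
(G*Y(0))/(1/(-69846 - 77839)) = (636*(-2))/(1/(-69846 - 77839)) = -1272/(1/(-147685)) = -1272/(-1/147685) = -1272*(-147685) = 187855320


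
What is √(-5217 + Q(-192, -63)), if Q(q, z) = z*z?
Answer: 4*I*√78 ≈ 35.327*I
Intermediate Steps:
Q(q, z) = z²
√(-5217 + Q(-192, -63)) = √(-5217 + (-63)²) = √(-5217 + 3969) = √(-1248) = 4*I*√78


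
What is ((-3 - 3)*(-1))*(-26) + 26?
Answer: -130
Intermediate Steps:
((-3 - 3)*(-1))*(-26) + 26 = -6*(-1)*(-26) + 26 = 6*(-26) + 26 = -156 + 26 = -130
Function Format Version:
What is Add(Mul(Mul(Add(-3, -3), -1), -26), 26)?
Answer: -130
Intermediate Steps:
Add(Mul(Mul(Add(-3, -3), -1), -26), 26) = Add(Mul(Mul(-6, -1), -26), 26) = Add(Mul(6, -26), 26) = Add(-156, 26) = -130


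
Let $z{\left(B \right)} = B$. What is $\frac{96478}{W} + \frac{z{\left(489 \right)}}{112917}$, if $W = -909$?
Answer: $- \frac{3631187275}{34213851} \approx -106.13$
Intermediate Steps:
$\frac{96478}{W} + \frac{z{\left(489 \right)}}{112917} = \frac{96478}{-909} + \frac{489}{112917} = 96478 \left(- \frac{1}{909}\right) + 489 \cdot \frac{1}{112917} = - \frac{96478}{909} + \frac{163}{37639} = - \frac{3631187275}{34213851}$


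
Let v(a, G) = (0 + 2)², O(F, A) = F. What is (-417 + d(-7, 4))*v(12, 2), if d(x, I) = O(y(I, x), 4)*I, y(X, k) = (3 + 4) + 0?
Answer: -1556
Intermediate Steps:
y(X, k) = 7 (y(X, k) = 7 + 0 = 7)
v(a, G) = 4 (v(a, G) = 2² = 4)
d(x, I) = 7*I
(-417 + d(-7, 4))*v(12, 2) = (-417 + 7*4)*4 = (-417 + 28)*4 = -389*4 = -1556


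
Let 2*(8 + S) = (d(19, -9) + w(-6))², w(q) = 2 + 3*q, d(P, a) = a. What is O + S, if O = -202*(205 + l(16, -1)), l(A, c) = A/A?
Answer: -82615/2 ≈ -41308.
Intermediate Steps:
l(A, c) = 1
O = -41612 (O = -202*(205 + 1) = -202*206 = -41612)
S = 609/2 (S = -8 + (-9 + (2 + 3*(-6)))²/2 = -8 + (-9 + (2 - 18))²/2 = -8 + (-9 - 16)²/2 = -8 + (½)*(-25)² = -8 + (½)*625 = -8 + 625/2 = 609/2 ≈ 304.50)
O + S = -41612 + 609/2 = -82615/2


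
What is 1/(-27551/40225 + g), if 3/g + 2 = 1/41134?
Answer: -3309190075/7230383567 ≈ -0.45768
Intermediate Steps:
g = -123402/82267 (g = 3/(-2 + 1/41134) = 3/(-82267/41134) = 3*(-41134/82267) = -123402/82267 ≈ -1.5000)
1/(-27551/40225 + g) = 1/(-27551/40225 - 123402/82267) = 1/(-7230383567/3309190075) = -3309190075/7230383567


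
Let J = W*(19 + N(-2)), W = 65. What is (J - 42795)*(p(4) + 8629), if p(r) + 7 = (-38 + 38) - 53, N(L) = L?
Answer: -357241610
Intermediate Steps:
J = 1105 (J = 65*(19 - 2) = 65*17 = 1105)
p(r) = -60 (p(r) = -7 + ((-38 + 38) - 53) = -7 + (0 - 53) = -7 - 53 = -60)
(J - 42795)*(p(4) + 8629) = (1105 - 42795)*(-60 + 8629) = -41690*8569 = -357241610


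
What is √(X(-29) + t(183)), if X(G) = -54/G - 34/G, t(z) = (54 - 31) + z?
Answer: √175798/29 ≈ 14.458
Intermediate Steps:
t(z) = 23 + z
X(G) = -88/G
√(X(-29) + t(183)) = √(-88/(-29) + (23 + 183)) = √(-88*(-1/29) + 206) = √(88/29 + 206) = √(6062/29) = √175798/29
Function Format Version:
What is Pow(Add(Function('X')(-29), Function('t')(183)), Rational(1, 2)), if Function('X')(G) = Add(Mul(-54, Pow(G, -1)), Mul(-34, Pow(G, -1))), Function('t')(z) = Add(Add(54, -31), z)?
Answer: Mul(Rational(1, 29), Pow(175798, Rational(1, 2))) ≈ 14.458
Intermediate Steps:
Function('t')(z) = Add(23, z)
Function('X')(G) = Mul(-88, Pow(G, -1))
Pow(Add(Function('X')(-29), Function('t')(183)), Rational(1, 2)) = Pow(Add(Mul(-88, Pow(-29, -1)), Add(23, 183)), Rational(1, 2)) = Pow(Add(Mul(-88, Rational(-1, 29)), 206), Rational(1, 2)) = Pow(Add(Rational(88, 29), 206), Rational(1, 2)) = Pow(Rational(6062, 29), Rational(1, 2)) = Mul(Rational(1, 29), Pow(175798, Rational(1, 2)))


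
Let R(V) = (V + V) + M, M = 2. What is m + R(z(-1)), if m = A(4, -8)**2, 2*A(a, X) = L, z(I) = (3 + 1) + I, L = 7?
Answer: 81/4 ≈ 20.250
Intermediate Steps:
z(I) = 4 + I
A(a, X) = 7/2 (A(a, X) = (1/2)*7 = 7/2)
m = 49/4 (m = (7/2)**2 = 49/4 ≈ 12.250)
R(V) = 2 + 2*V (R(V) = (V + V) + 2 = 2*V + 2 = 2 + 2*V)
m + R(z(-1)) = 49/4 + (2 + 2*(4 - 1)) = 49/4 + (2 + 2*3) = 49/4 + (2 + 6) = 49/4 + 8 = 81/4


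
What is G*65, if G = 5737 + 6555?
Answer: 798980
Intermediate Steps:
G = 12292
G*65 = 12292*65 = 798980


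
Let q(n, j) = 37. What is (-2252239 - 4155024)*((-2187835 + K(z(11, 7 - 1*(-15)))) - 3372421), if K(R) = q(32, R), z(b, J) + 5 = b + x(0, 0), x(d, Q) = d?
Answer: 35625785470597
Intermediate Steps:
z(b, J) = -5 + b (z(b, J) = -5 + (b + 0) = -5 + b)
K(R) = 37
(-2252239 - 4155024)*((-2187835 + K(z(11, 7 - 1*(-15)))) - 3372421) = (-2252239 - 4155024)*((-2187835 + 37) - 3372421) = -6407263*(-2187798 - 3372421) = -6407263*(-5560219) = 35625785470597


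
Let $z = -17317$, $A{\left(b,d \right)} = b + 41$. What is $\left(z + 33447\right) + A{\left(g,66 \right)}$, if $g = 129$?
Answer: $16300$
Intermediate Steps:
$A{\left(b,d \right)} = 41 + b$
$\left(z + 33447\right) + A{\left(g,66 \right)} = \left(-17317 + 33447\right) + \left(41 + 129\right) = 16130 + 170 = 16300$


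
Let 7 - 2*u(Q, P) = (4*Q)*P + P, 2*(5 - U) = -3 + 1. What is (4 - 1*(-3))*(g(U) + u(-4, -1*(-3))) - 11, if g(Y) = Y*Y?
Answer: 423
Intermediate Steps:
U = 6 (U = 5 - (-3 + 1)/2 = 5 - 1/2*(-2) = 5 + 1 = 6)
u(Q, P) = 7/2 - P/2 - 2*P*Q (u(Q, P) = 7/2 - ((4*Q)*P + P)/2 = 7/2 - (4*P*Q + P)/2 = 7/2 - (P + 4*P*Q)/2 = 7/2 + (-P/2 - 2*P*Q) = 7/2 - P/2 - 2*P*Q)
g(Y) = Y**2
(4 - 1*(-3))*(g(U) + u(-4, -1*(-3))) - 11 = (4 - 1*(-3))*(6**2 + (7/2 - (-1)*(-3)/2 - 2*(-1*(-3))*(-4))) - 11 = (4 + 3)*(36 + (7/2 - 1/2*3 - 2*3*(-4))) - 11 = 7*(36 + (7/2 - 3/2 + 24)) - 11 = 7*(36 + 26) - 11 = 7*62 - 11 = 434 - 11 = 423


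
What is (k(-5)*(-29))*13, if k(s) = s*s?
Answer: -9425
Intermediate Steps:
k(s) = s²
(k(-5)*(-29))*13 = ((-5)²*(-29))*13 = (25*(-29))*13 = -725*13 = -9425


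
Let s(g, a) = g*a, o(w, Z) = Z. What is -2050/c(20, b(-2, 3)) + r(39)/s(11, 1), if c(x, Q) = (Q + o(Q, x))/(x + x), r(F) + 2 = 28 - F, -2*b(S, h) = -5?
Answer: -360917/99 ≈ -3645.6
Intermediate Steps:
b(S, h) = 5/2 (b(S, h) = -½*(-5) = 5/2)
r(F) = 26 - F (r(F) = -2 + (28 - F) = 26 - F)
s(g, a) = a*g
c(x, Q) = (Q + x)/(2*x) (c(x, Q) = (Q + x)/(x + x) = (Q + x)/((2*x)) = (Q + x)*(1/(2*x)) = (Q + x)/(2*x))
-2050/c(20, b(-2, 3)) + r(39)/s(11, 1) = -2050*40/(5/2 + 20) + (26 - 1*39)/((1*11)) = -2050/((½)*(1/20)*(45/2)) + (26 - 39)/11 = -2050/9/16 - 13*1/11 = -2050*16/9 - 13/11 = -32800/9 - 13/11 = -360917/99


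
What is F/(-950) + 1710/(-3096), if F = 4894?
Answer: -466009/81700 ≈ -5.7039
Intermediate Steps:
F/(-950) + 1710/(-3096) = 4894/(-950) + 1710/(-3096) = 4894*(-1/950) + 1710*(-1/3096) = -2447/475 - 95/172 = -466009/81700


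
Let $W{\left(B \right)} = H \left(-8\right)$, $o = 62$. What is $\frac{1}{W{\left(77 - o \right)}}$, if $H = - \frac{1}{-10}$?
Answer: $- \frac{5}{4} \approx -1.25$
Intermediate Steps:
$H = \frac{1}{10}$ ($H = \left(-1\right) \left(- \frac{1}{10}\right) = \frac{1}{10} \approx 0.1$)
$W{\left(B \right)} = - \frac{4}{5}$ ($W{\left(B \right)} = \frac{1}{10} \left(-8\right) = - \frac{4}{5}$)
$\frac{1}{W{\left(77 - o \right)}} = \frac{1}{- \frac{4}{5}} = - \frac{5}{4}$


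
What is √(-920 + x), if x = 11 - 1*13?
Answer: I*√922 ≈ 30.364*I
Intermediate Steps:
x = -2 (x = 11 - 13 = -2)
√(-920 + x) = √(-920 - 2) = √(-922) = I*√922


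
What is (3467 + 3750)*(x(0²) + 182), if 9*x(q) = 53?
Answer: 12203947/9 ≈ 1.3560e+6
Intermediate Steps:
x(q) = 53/9 (x(q) = (⅑)*53 = 53/9)
(3467 + 3750)*(x(0²) + 182) = (3467 + 3750)*(53/9 + 182) = 7217*(1691/9) = 12203947/9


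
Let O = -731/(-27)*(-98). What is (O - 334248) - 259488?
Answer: -16102510/27 ≈ -5.9639e+5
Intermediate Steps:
O = -71638/27 (O = -731*(-1/27)*(-98) = (731/27)*(-98) = -71638/27 ≈ -2653.3)
(O - 334248) - 259488 = (-71638/27 - 334248) - 259488 = -9096334/27 - 259488 = -16102510/27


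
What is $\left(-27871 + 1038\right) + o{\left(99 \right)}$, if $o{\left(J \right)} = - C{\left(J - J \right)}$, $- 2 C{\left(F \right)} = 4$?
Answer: $-26831$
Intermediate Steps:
$C{\left(F \right)} = -2$ ($C{\left(F \right)} = \left(- \frac{1}{2}\right) 4 = -2$)
$o{\left(J \right)} = 2$ ($o{\left(J \right)} = \left(-1\right) \left(-2\right) = 2$)
$\left(-27871 + 1038\right) + o{\left(99 \right)} = \left(-27871 + 1038\right) + 2 = -26833 + 2 = -26831$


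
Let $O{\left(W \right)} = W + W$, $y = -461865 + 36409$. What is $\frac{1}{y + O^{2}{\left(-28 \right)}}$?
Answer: $- \frac{1}{422320} \approx -2.3679 \cdot 10^{-6}$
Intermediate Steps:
$y = -425456$
$O{\left(W \right)} = 2 W$
$\frac{1}{y + O^{2}{\left(-28 \right)}} = \frac{1}{-425456 + \left(2 \left(-28\right)\right)^{2}} = \frac{1}{-425456 + \left(-56\right)^{2}} = \frac{1}{-425456 + 3136} = \frac{1}{-422320} = - \frac{1}{422320}$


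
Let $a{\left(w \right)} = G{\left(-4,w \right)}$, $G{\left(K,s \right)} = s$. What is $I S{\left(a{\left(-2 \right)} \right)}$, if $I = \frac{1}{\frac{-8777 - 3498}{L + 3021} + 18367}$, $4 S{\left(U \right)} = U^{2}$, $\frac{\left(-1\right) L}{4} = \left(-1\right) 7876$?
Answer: $\frac{1381}{25364336} \approx 5.4447 \cdot 10^{-5}$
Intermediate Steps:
$L = 31504$ ($L = - 4 \left(\left(-1\right) 7876\right) = \left(-4\right) \left(-7876\right) = 31504$)
$a{\left(w \right)} = w$
$S{\left(U \right)} = \frac{U^{2}}{4}$
$I = \frac{1381}{25364336}$ ($I = \frac{1}{\frac{-8777 - 3498}{31504 + 3021} + 18367} = \frac{1}{- \frac{12275}{34525} + 18367} = \frac{1}{\left(-12275\right) \frac{1}{34525} + 18367} = \frac{1}{- \frac{491}{1381} + 18367} = \frac{1}{\frac{25364336}{1381}} = \frac{1381}{25364336} \approx 5.4447 \cdot 10^{-5}$)
$I S{\left(a{\left(-2 \right)} \right)} = \frac{1381 \frac{\left(-2\right)^{2}}{4}}{25364336} = \frac{1381 \cdot \frac{1}{4} \cdot 4}{25364336} = \frac{1381}{25364336} \cdot 1 = \frac{1381}{25364336}$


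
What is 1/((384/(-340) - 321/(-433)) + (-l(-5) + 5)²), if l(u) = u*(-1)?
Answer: -36805/14283 ≈ -2.5768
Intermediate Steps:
l(u) = -u
1/((384/(-340) - 321/(-433)) + (-l(-5) + 5)²) = 1/((384/(-340) - 321/(-433)) + (-(-1)*(-5) + 5)²) = 1/((384*(-1/340) - 321*(-1/433)) + (-1*5 + 5)²) = 1/((-96/85 + 321/433) + (-5 + 5)²) = 1/(-14283/36805 + 0²) = 1/(-14283/36805 + 0) = 1/(-14283/36805) = -36805/14283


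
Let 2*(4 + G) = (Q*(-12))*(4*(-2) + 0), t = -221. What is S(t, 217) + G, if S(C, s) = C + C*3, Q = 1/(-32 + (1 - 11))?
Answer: -6224/7 ≈ -889.14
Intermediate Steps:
Q = -1/42 (Q = 1/(-32 - 10) = 1/(-42) = -1/42 ≈ -0.023810)
S(C, s) = 4*C (S(C, s) = C + 3*C = 4*C)
G = -36/7 (G = -4 + ((-1/42*(-12))*(4*(-2) + 0))/2 = -4 + (2*(-8 + 0)/7)/2 = -4 + ((2/7)*(-8))/2 = -4 + (½)*(-16/7) = -4 - 8/7 = -36/7 ≈ -5.1429)
S(t, 217) + G = 4*(-221) - 36/7 = -884 - 36/7 = -6224/7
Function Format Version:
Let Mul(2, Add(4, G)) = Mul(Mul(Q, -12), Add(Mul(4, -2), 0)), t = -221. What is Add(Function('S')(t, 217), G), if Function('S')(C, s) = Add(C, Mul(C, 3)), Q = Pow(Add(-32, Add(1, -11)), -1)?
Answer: Rational(-6224, 7) ≈ -889.14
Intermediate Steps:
Q = Rational(-1, 42) (Q = Pow(Add(-32, -10), -1) = Pow(-42, -1) = Rational(-1, 42) ≈ -0.023810)
Function('S')(C, s) = Mul(4, C) (Function('S')(C, s) = Add(C, Mul(3, C)) = Mul(4, C))
G = Rational(-36, 7) (G = Add(-4, Mul(Rational(1, 2), Mul(Mul(Rational(-1, 42), -12), Add(Mul(4, -2), 0)))) = Add(-4, Mul(Rational(1, 2), Mul(Rational(2, 7), Add(-8, 0)))) = Add(-4, Mul(Rational(1, 2), Mul(Rational(2, 7), -8))) = Add(-4, Mul(Rational(1, 2), Rational(-16, 7))) = Add(-4, Rational(-8, 7)) = Rational(-36, 7) ≈ -5.1429)
Add(Function('S')(t, 217), G) = Add(Mul(4, -221), Rational(-36, 7)) = Add(-884, Rational(-36, 7)) = Rational(-6224, 7)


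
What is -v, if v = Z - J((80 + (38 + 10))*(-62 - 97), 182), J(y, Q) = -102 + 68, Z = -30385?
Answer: 30351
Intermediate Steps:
J(y, Q) = -34
v = -30351 (v = -30385 - 1*(-34) = -30385 + 34 = -30351)
-v = -1*(-30351) = 30351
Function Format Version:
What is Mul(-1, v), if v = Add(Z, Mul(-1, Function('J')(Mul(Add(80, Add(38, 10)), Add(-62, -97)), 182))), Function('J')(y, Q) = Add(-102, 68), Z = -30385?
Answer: 30351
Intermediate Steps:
Function('J')(y, Q) = -34
v = -30351 (v = Add(-30385, Mul(-1, -34)) = Add(-30385, 34) = -30351)
Mul(-1, v) = Mul(-1, -30351) = 30351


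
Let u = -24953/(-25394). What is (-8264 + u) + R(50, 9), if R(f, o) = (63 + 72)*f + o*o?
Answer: -36364649/25394 ≈ -1432.0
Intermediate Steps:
u = 24953/25394 (u = -24953*(-1/25394) = 24953/25394 ≈ 0.98263)
R(f, o) = o**2 + 135*f (R(f, o) = 135*f + o**2 = o**2 + 135*f)
(-8264 + u) + R(50, 9) = (-8264 + 24953/25394) + (9**2 + 135*50) = -209831063/25394 + (81 + 6750) = -209831063/25394 + 6831 = -36364649/25394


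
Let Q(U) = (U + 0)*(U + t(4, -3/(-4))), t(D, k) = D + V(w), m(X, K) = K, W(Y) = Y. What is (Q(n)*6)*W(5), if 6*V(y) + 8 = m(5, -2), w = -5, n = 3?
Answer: 480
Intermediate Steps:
V(y) = -5/3 (V(y) = -4/3 + (1/6)*(-2) = -4/3 - 1/3 = -5/3)
t(D, k) = -5/3 + D (t(D, k) = D - 5/3 = -5/3 + D)
Q(U) = U*(7/3 + U) (Q(U) = (U + 0)*(U + (-5/3 + 4)) = U*(U + 7/3) = U*(7/3 + U))
(Q(n)*6)*W(5) = (((1/3)*3*(7 + 3*3))*6)*5 = (((1/3)*3*(7 + 9))*6)*5 = (((1/3)*3*16)*6)*5 = (16*6)*5 = 96*5 = 480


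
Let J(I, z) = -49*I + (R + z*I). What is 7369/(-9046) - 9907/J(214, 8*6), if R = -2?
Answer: 44013509/976968 ≈ 45.051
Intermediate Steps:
J(I, z) = -2 - 49*I + I*z (J(I, z) = -49*I + (-2 + z*I) = -49*I + (-2 + I*z) = -2 - 49*I + I*z)
7369/(-9046) - 9907/J(214, 8*6) = 7369/(-9046) - 9907/(-2 - 49*214 + 214*(8*6)) = 7369*(-1/9046) - 9907/(-2 - 10486 + 214*48) = -7369/9046 - 9907/(-2 - 10486 + 10272) = -7369/9046 - 9907/(-216) = -7369/9046 - 9907*(-1/216) = -7369/9046 + 9907/216 = 44013509/976968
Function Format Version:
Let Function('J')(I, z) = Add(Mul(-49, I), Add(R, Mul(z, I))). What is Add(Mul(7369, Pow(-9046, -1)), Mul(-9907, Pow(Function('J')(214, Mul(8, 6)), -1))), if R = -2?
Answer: Rational(44013509, 976968) ≈ 45.051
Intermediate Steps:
Function('J')(I, z) = Add(-2, Mul(-49, I), Mul(I, z)) (Function('J')(I, z) = Add(Mul(-49, I), Add(-2, Mul(z, I))) = Add(Mul(-49, I), Add(-2, Mul(I, z))) = Add(-2, Mul(-49, I), Mul(I, z)))
Add(Mul(7369, Pow(-9046, -1)), Mul(-9907, Pow(Function('J')(214, Mul(8, 6)), -1))) = Add(Mul(7369, Pow(-9046, -1)), Mul(-9907, Pow(Add(-2, Mul(-49, 214), Mul(214, Mul(8, 6))), -1))) = Add(Mul(7369, Rational(-1, 9046)), Mul(-9907, Pow(Add(-2, -10486, Mul(214, 48)), -1))) = Add(Rational(-7369, 9046), Mul(-9907, Pow(Add(-2, -10486, 10272), -1))) = Add(Rational(-7369, 9046), Mul(-9907, Pow(-216, -1))) = Add(Rational(-7369, 9046), Mul(-9907, Rational(-1, 216))) = Add(Rational(-7369, 9046), Rational(9907, 216)) = Rational(44013509, 976968)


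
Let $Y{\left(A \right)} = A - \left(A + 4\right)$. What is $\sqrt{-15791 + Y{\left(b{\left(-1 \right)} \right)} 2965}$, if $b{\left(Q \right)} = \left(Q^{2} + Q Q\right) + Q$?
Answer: $i \sqrt{27651} \approx 166.29 i$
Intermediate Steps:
$b{\left(Q \right)} = Q + 2 Q^{2}$ ($b{\left(Q \right)} = \left(Q^{2} + Q^{2}\right) + Q = 2 Q^{2} + Q = Q + 2 Q^{2}$)
$Y{\left(A \right)} = -4$ ($Y{\left(A \right)} = A - \left(4 + A\right) = -4$)
$\sqrt{-15791 + Y{\left(b{\left(-1 \right)} \right)} 2965} = \sqrt{-15791 - 11860} = \sqrt{-27651} = i \sqrt{27651}$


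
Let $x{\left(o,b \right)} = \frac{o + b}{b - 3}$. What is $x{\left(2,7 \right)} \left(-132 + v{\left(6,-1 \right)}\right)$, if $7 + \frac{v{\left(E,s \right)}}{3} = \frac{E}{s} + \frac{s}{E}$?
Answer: $- \frac{3087}{8} \approx -385.88$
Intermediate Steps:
$x{\left(o,b \right)} = \frac{b + o}{-3 + b}$
$v{\left(E,s \right)} = -21 + \frac{3 E}{s} + \frac{3 s}{E}$ ($v{\left(E,s \right)} = -21 + 3 \left(\frac{E}{s} + \frac{s}{E}\right) = -21 + \left(\frac{3 E}{s} + \frac{3 s}{E}\right) = -21 + \frac{3 E}{s} + \frac{3 s}{E}$)
$x{\left(2,7 \right)} \left(-132 + v{\left(6,-1 \right)}\right) = \frac{7 + 2}{-3 + 7} \left(-132 + \left(-21 + 3 \cdot 6 \frac{1}{-1} + 3 \left(-1\right) \frac{1}{6}\right)\right) = \frac{1}{4} \cdot 9 \left(-132 + \left(-21 + 3 \cdot 6 \left(-1\right) + 3 \left(-1\right) \frac{1}{6}\right)\right) = \frac{1}{4} \cdot 9 \left(-132 - \frac{79}{2}\right) = \frac{9 \left(-132 - \frac{79}{2}\right)}{4} = \frac{9}{4} \left(- \frac{343}{2}\right) = - \frac{3087}{8}$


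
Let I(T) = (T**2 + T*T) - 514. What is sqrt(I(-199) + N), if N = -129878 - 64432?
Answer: I*sqrt(115622) ≈ 340.03*I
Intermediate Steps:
N = -194310
I(T) = -514 + 2*T**2 (I(T) = (T**2 + T**2) - 514 = 2*T**2 - 514 = -514 + 2*T**2)
sqrt(I(-199) + N) = sqrt((-514 + 2*(-199)**2) - 194310) = sqrt((-514 + 2*39601) - 194310) = sqrt((-514 + 79202) - 194310) = sqrt(78688 - 194310) = sqrt(-115622) = I*sqrt(115622)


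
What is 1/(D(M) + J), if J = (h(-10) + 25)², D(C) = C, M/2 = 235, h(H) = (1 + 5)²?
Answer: 1/4191 ≈ 0.00023861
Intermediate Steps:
h(H) = 36 (h(H) = 6² = 36)
M = 470 (M = 2*235 = 470)
J = 3721 (J = (36 + 25)² = 61² = 3721)
1/(D(M) + J) = 1/(470 + 3721) = 1/4191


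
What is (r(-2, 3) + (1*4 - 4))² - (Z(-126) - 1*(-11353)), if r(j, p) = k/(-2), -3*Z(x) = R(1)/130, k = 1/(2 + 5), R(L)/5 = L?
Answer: -86782195/7644 ≈ -11353.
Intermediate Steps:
R(L) = 5*L
k = ⅐ (k = 1/7 = ⅐ ≈ 0.14286)
Z(x) = -1/78 (Z(x) = -5*1/(3*130) = -5/(3*130) = -⅓*1/26 = -1/78)
r(j, p) = -1/14 (r(j, p) = (⅐)/(-2) = (⅐)*(-½) = -1/14)
(r(-2, 3) + (1*4 - 4))² - (Z(-126) - 1*(-11353)) = (-1/14 + (1*4 - 4))² - (-1/78 - 1*(-11353)) = (-1/14 + (4 - 4))² - (-1/78 + 11353) = (-1/14 + 0)² - 1*885533/78 = (-1/14)² - 885533/78 = 1/196 - 885533/78 = -86782195/7644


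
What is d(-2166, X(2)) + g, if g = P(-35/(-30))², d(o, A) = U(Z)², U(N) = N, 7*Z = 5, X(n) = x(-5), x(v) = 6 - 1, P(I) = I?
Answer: 3301/1764 ≈ 1.8713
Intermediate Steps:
x(v) = 5
X(n) = 5
Z = 5/7 (Z = (⅐)*5 = 5/7 ≈ 0.71429)
d(o, A) = 25/49 (d(o, A) = (5/7)² = 25/49)
g = 49/36 (g = (-35/(-30))² = (-35*(-1/30))² = (7/6)² = 49/36 ≈ 1.3611)
d(-2166, X(2)) + g = 25/49 + 49/36 = 3301/1764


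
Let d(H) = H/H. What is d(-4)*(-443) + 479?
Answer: 36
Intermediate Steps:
d(H) = 1
d(-4)*(-443) + 479 = 1*(-443) + 479 = -443 + 479 = 36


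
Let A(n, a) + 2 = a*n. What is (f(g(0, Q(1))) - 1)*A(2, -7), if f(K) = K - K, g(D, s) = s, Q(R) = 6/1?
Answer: 16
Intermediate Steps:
A(n, a) = -2 + a*n
Q(R) = 6 (Q(R) = 6*1 = 6)
f(K) = 0
(f(g(0, Q(1))) - 1)*A(2, -7) = (0 - 1)*(-2 - 7*2) = -(-2 - 14) = -1*(-16) = 16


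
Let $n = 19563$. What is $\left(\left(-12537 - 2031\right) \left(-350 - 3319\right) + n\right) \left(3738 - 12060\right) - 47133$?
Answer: $-444973683843$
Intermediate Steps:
$\left(\left(-12537 - 2031\right) \left(-350 - 3319\right) + n\right) \left(3738 - 12060\right) - 47133 = \left(\left(-12537 - 2031\right) \left(-350 - 3319\right) + 19563\right) \left(3738 - 12060\right) - 47133 = \left(\left(-14568\right) \left(-3669\right) + 19563\right) \left(-8322\right) - 47133 = \left(53449992 + 19563\right) \left(-8322\right) - 47133 = 53469555 \left(-8322\right) - 47133 = -444973636710 - 47133 = -444973683843$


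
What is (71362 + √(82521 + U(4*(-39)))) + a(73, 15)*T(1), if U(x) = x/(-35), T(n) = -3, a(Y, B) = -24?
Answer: 71434 + 11*√835485/35 ≈ 71721.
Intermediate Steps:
U(x) = -x/35 (U(x) = x*(-1/35) = -x/35)
(71362 + √(82521 + U(4*(-39)))) + a(73, 15)*T(1) = (71362 + √(82521 - 4*(-39)/35)) - 24*(-3) = (71362 + √(82521 - 1/35*(-156))) + 72 = (71362 + √(82521 + 156/35)) + 72 = (71362 + √(2888391/35)) + 72 = (71362 + 11*√835485/35) + 72 = 71434 + 11*√835485/35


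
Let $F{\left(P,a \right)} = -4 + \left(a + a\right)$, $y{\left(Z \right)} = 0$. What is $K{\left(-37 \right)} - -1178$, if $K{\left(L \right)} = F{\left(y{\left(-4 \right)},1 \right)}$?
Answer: $1176$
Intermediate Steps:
$F{\left(P,a \right)} = -4 + 2 a$
$K{\left(L \right)} = -2$ ($K{\left(L \right)} = -4 + 2 \cdot 1 = -4 + 2 = -2$)
$K{\left(-37 \right)} - -1178 = -2 - -1178 = -2 + 1178 = 1176$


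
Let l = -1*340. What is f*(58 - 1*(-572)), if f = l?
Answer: -214200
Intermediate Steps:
l = -340
f = -340
f*(58 - 1*(-572)) = -340*(58 - 1*(-572)) = -340*(58 + 572) = -340*630 = -214200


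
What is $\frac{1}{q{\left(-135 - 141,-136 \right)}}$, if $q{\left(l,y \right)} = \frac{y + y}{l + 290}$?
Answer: $- \frac{7}{136} \approx -0.051471$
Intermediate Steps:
$q{\left(l,y \right)} = \frac{2 y}{290 + l}$
$\frac{1}{q{\left(-135 - 141,-136 \right)}} = \frac{1}{2 \left(-136\right) \frac{1}{290 - 276}} = \frac{1}{2 \left(-136\right) \frac{1}{14}} = \frac{1}{- \frac{136}{7}} = - \frac{7}{136}$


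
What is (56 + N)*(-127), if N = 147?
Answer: -25781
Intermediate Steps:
(56 + N)*(-127) = (56 + 147)*(-127) = 203*(-127) = -25781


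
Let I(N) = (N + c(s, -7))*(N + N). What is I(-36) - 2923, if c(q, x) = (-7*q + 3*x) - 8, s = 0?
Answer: 1757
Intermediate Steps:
c(q, x) = -8 - 7*q + 3*x
I(N) = 2*N*(-29 + N) (I(N) = (N + (-8 - 7*0 + 3*(-7)))*(N + N) = (N + (-8 + 0 - 21))*(2*N) = (N - 29)*(2*N) = (-29 + N)*(2*N) = 2*N*(-29 + N))
I(-36) - 2923 = 2*(-36)*(-29 - 36) - 2923 = 2*(-36)*(-65) - 2923 = 4680 - 2923 = 1757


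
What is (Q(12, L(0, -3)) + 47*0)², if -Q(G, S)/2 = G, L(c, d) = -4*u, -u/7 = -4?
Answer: 576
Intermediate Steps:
u = 28 (u = -7*(-4) = 28)
L(c, d) = -112 (L(c, d) = -4*28 = -112)
Q(G, S) = -2*G
(Q(12, L(0, -3)) + 47*0)² = (-2*12 + 47*0)² = (-24 + 0)² = (-24)² = 576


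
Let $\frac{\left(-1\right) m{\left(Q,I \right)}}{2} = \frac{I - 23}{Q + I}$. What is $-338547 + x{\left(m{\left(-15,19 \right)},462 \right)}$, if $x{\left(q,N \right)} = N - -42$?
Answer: $-338043$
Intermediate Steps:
$m{\left(Q,I \right)} = - \frac{2 \left(-23 + I\right)}{I + Q}$ ($m{\left(Q,I \right)} = - 2 \frac{I - 23}{Q + I} = - 2 \frac{-23 + I}{I + Q} = - \frac{2 \left(-23 + I\right)}{I + Q}$)
$x{\left(q,N \right)} = 42 + N$ ($x{\left(q,N \right)} = N + 42 = 42 + N$)
$-338547 + x{\left(m{\left(-15,19 \right)},462 \right)} = -338547 + \left(42 + 462\right) = -338547 + 504 = -338043$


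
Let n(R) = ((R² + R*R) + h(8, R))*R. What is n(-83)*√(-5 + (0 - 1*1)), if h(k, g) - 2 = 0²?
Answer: -1143740*I*√6 ≈ -2.8016e+6*I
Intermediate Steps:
h(k, g) = 2 (h(k, g) = 2 + 0² = 2 + 0 = 2)
n(R) = R*(2 + 2*R²) (n(R) = ((R² + R*R) + 2)*R = ((R² + R²) + 2)*R = (2*R² + 2)*R = (2 + 2*R²)*R = R*(2 + 2*R²))
n(-83)*√(-5 + (0 - 1*1)) = (2*(-83)*(1 + (-83)²))*√(-5 + (0 - 1*1)) = (2*(-83)*(1 + 6889))*√(-5 + (0 - 1)) = (2*(-83)*6890)*√(-5 - 1) = -1143740*I*√6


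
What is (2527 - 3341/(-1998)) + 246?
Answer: 5543795/1998 ≈ 2774.7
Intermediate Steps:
(2527 - 3341/(-1998)) + 246 = (2527 - 3341*(-1/1998)) + 246 = (2527 + 3341/1998) + 246 = 5052287/1998 + 246 = 5543795/1998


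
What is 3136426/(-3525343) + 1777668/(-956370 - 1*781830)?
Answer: -976552092777/510645933550 ≈ -1.9124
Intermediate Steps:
3136426/(-3525343) + 1777668/(-956370 - 1*781830) = 3136426*(-1/3525343) + 1777668/(-956370 - 781830) = -3136426/3525343 + 1777668/(-1738200) = -3136426/3525343 + 1777668*(-1/1738200) = -3136426/3525343 - 148139/144850 = -976552092777/510645933550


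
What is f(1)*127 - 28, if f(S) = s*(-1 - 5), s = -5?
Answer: 3782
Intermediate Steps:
f(S) = 30 (f(S) = -5*(-1 - 5) = -5*(-6) = 30)
f(1)*127 - 28 = 30*127 - 28 = 3810 - 28 = 3782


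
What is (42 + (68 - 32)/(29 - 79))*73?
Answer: 75336/25 ≈ 3013.4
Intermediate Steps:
(42 + (68 - 32)/(29 - 79))*73 = (42 + 36/(-50))*73 = (42 + 36*(-1/50))*73 = (42 - 18/25)*73 = (1032/25)*73 = 75336/25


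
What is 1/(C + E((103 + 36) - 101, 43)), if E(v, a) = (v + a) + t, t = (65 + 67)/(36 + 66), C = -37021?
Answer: -17/627958 ≈ -2.7072e-5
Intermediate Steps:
t = 22/17 (t = 132/102 = 132*(1/102) = 22/17 ≈ 1.2941)
E(v, a) = 22/17 + a + v (E(v, a) = (v + a) + 22/17 = (a + v) + 22/17 = 22/17 + a + v)
1/(C + E((103 + 36) - 101, 43)) = 1/(-37021 + (22/17 + 43 + ((103 + 36) - 101))) = 1/(-37021 + (22/17 + 43 + (139 - 101))) = 1/(-37021 + (22/17 + 43 + 38)) = 1/(-37021 + 1399/17) = 1/(-627958/17) = -17/627958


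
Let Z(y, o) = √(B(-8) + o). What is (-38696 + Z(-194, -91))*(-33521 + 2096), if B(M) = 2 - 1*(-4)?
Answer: 1216021800 - 31425*I*√85 ≈ 1.216e+9 - 2.8972e+5*I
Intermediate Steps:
B(M) = 6 (B(M) = 2 + 4 = 6)
Z(y, o) = √(6 + o)
(-38696 + Z(-194, -91))*(-33521 + 2096) = (-38696 + √(6 - 91))*(-33521 + 2096) = (-38696 + √(-85))*(-31425) = (-38696 + I*√85)*(-31425) = 1216021800 - 31425*I*√85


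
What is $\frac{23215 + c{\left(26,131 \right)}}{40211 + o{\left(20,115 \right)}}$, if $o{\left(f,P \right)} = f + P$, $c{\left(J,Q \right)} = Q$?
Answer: $\frac{11673}{20173} \approx 0.57864$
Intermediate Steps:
$o{\left(f,P \right)} = P + f$
$\frac{23215 + c{\left(26,131 \right)}}{40211 + o{\left(20,115 \right)}} = \frac{23215 + 131}{40211 + \left(115 + 20\right)} = \frac{23346}{40211 + 135} = \frac{23346}{40346} = 23346 \cdot \frac{1}{40346} = \frac{11673}{20173}$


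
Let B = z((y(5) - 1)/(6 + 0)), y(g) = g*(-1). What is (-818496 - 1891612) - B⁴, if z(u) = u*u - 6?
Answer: -2710733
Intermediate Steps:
y(g) = -g
z(u) = -6 + u² (z(u) = u² - 6 = -6 + u²)
B = -5 (B = -6 + ((-1*5 - 1)/(6 + 0))² = -6 + ((-5 - 1)/6)² = -6 + (-6*⅙)² = -6 + (-1)² = -6 + 1 = -5)
(-818496 - 1891612) - B⁴ = (-818496 - 1891612) - 1*(-5)⁴ = -2710108 - 1*625 = -2710108 - 625 = -2710733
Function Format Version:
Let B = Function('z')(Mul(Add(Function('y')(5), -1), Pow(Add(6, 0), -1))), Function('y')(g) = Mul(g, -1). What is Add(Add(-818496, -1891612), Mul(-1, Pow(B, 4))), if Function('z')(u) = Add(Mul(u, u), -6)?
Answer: -2710733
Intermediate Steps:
Function('y')(g) = Mul(-1, g)
Function('z')(u) = Add(-6, Pow(u, 2)) (Function('z')(u) = Add(Pow(u, 2), -6) = Add(-6, Pow(u, 2)))
B = -5 (B = Add(-6, Pow(Mul(Add(Mul(-1, 5), -1), Pow(Add(6, 0), -1)), 2)) = Add(-6, Pow(Mul(Add(-5, -1), Pow(6, -1)), 2)) = Add(-6, Pow(Mul(-6, Rational(1, 6)), 2)) = Add(-6, Pow(-1, 2)) = Add(-6, 1) = -5)
Add(Add(-818496, -1891612), Mul(-1, Pow(B, 4))) = Add(Add(-818496, -1891612), Mul(-1, Pow(-5, 4))) = Add(-2710108, Mul(-1, 625)) = Add(-2710108, -625) = -2710733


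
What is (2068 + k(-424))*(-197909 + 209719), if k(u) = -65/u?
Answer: 5178076785/212 ≈ 2.4425e+7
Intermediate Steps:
(2068 + k(-424))*(-197909 + 209719) = (2068 - 65/(-424))*(-197909 + 209719) = (2068 - 65*(-1/424))*11810 = (2068 + 65/424)*11810 = (876897/424)*11810 = 5178076785/212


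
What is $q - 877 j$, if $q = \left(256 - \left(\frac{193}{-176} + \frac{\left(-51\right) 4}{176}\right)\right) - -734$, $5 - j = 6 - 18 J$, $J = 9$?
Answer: $- \frac{24676035}{176} \approx -1.402 \cdot 10^{5}$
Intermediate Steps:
$j = 161$ ($j = 5 - \left(6 - 162\right) = 5 - -156 = 5 + 156 = 161$)
$q = \frac{174637}{176}$ ($q = \left(256 - \left(193 \left(- \frac{1}{176}\right) - \frac{51}{44}\right)\right) + 734 = \left(256 - \left(- \frac{193}{176} - \frac{51}{44}\right)\right) + 734 = \left(256 - - \frac{397}{176}\right) + 734 = \left(256 + \frac{397}{176}\right) + 734 = \frac{45453}{176} + 734 = \frac{174637}{176} \approx 992.26$)
$q - 877 j = \frac{174637}{176} - 141197 = - \frac{24676035}{176}$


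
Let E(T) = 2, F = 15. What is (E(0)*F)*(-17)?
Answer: -510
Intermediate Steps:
(E(0)*F)*(-17) = (2*15)*(-17) = 30*(-17) = -510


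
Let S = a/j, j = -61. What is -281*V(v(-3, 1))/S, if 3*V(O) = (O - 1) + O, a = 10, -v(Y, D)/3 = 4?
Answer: -85705/6 ≈ -14284.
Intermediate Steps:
v(Y, D) = -12 (v(Y, D) = -3*4 = -12)
V(O) = -⅓ + 2*O/3 (V(O) = ((O - 1) + O)/3 = ((-1 + O) + O)/3 = (-1 + 2*O)/3 = -⅓ + 2*O/3)
S = -10/61 (S = 10/(-61) = 10*(-1/61) = -10/61 ≈ -0.16393)
-281*V(v(-3, 1))/S = -281*(-⅓ + (⅔)*(-12))/(-10/61) = -281*(-⅓ - 8)*(-61)/10 = -(-7025)*(-61)/(3*10) = -281*305/6 = -85705/6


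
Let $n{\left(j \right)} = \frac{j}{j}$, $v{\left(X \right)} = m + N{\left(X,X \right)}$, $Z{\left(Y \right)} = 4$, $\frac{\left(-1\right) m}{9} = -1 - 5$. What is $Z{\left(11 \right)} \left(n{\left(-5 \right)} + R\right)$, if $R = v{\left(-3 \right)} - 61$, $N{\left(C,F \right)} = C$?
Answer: $-36$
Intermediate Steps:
$m = 54$ ($m = - 9 \left(-1 - 5\right) = \left(-9\right) \left(-6\right) = 54$)
$v{\left(X \right)} = 54 + X$
$n{\left(j \right)} = 1$
$R = -10$ ($R = \left(54 - 3\right) - 61 = 51 - 61 = -10$)
$Z{\left(11 \right)} \left(n{\left(-5 \right)} + R\right) = 4 \left(1 - 10\right) = 4 \left(-9\right) = -36$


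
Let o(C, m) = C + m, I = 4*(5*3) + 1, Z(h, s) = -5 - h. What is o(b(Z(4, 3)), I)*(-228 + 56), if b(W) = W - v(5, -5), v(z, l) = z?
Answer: -8084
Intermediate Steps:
b(W) = -5 + W (b(W) = W - 1*5 = W - 5 = -5 + W)
I = 61 (I = 4*15 + 1 = 60 + 1 = 61)
o(b(Z(4, 3)), I)*(-228 + 56) = ((-5 + (-5 - 1*4)) + 61)*(-228 + 56) = ((-5 + (-5 - 4)) + 61)*(-172) = ((-5 - 9) + 61)*(-172) = (-14 + 61)*(-172) = 47*(-172) = -8084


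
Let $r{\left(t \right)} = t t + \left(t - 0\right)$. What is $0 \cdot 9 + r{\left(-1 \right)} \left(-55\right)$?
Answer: $0$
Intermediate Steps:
$r{\left(t \right)} = t + t^{2}$ ($r{\left(t \right)} = t^{2} + \left(t + 0\right) = t^{2} + t = t + t^{2}$)
$0 \cdot 9 + r{\left(-1 \right)} \left(-55\right) = 0 \cdot 9 + - (1 - 1) \left(-55\right) = 0 + \left(-1\right) 0 \left(-55\right) = 0 + 0 \left(-55\right) = 0 + 0 = 0$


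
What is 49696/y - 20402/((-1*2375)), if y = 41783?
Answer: 970484766/99234625 ≈ 9.7797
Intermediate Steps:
49696/y - 20402/((-1*2375)) = 49696/41783 - 20402/((-1*2375)) = 49696*(1/41783) - 20402/(-2375) = 49696/41783 - 20402*(-1/2375) = 49696/41783 + 20402/2375 = 970484766/99234625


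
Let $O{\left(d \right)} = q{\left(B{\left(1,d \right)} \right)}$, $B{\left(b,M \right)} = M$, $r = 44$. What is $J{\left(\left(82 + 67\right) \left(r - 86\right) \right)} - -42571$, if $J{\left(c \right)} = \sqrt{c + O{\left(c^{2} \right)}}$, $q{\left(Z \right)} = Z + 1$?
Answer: $42571 + \sqrt{39156307} \approx 48829.0$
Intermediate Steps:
$q{\left(Z \right)} = 1 + Z$
$O{\left(d \right)} = 1 + d$
$J{\left(c \right)} = \sqrt{1 + c + c^{2}}$ ($J{\left(c \right)} = \sqrt{c + \left(1 + c^{2}\right)} = \sqrt{1 + c + c^{2}}$)
$J{\left(\left(82 + 67\right) \left(r - 86\right) \right)} - -42571 = \sqrt{1 + \left(82 + 67\right) \left(44 - 86\right) + \left(\left(82 + 67\right) \left(44 - 86\right)\right)^{2}} - -42571 = \sqrt{1 + 149 \left(-42\right) + \left(149 \left(-42\right)\right)^{2}} + 42571 = \sqrt{1 - 6258 + \left(-6258\right)^{2}} + 42571 = \sqrt{1 - 6258 + 39162564} + 42571 = \sqrt{39156307} + 42571 = 42571 + \sqrt{39156307}$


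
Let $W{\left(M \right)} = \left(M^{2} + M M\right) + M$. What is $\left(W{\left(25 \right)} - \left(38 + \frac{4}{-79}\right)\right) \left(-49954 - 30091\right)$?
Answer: $- \frac{7822557715}{79} \approx -9.902 \cdot 10^{7}$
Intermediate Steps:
$W{\left(M \right)} = M + 2 M^{2}$ ($W{\left(M \right)} = \left(M^{2} + M^{2}\right) + M = 2 M^{2} + M = M + 2 M^{2}$)
$\left(W{\left(25 \right)} - \left(38 + \frac{4}{-79}\right)\right) \left(-49954 - 30091\right) = \left(25 \left(1 + 2 \cdot 25\right) - \left(38 + \frac{4}{-79}\right)\right) \left(-49954 - 30091\right) = \left(25 \left(1 + 50\right) - \frac{2998}{79}\right) \left(-80045\right) = \left(25 \cdot 51 + \left(\frac{4}{79} - 38\right)\right) \left(-80045\right) = \left(1275 - \frac{2998}{79}\right) \left(-80045\right) = \frac{97727}{79} \left(-80045\right) = - \frac{7822557715}{79}$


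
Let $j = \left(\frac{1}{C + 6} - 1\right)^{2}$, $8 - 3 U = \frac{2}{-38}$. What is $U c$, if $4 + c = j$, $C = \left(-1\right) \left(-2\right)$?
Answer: $- \frac{10557}{1216} \approx -8.6817$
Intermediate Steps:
$C = 2$
$U = \frac{51}{19}$ ($U = \frac{8}{3} - \frac{2 \frac{1}{-38}}{3} = \frac{8}{3} - \frac{2 \left(- \frac{1}{38}\right)}{3} = \frac{8}{3} - - \frac{1}{57} = \frac{8}{3} + \frac{1}{57} = \frac{51}{19} \approx 2.6842$)
$j = \frac{49}{64}$ ($j = \left(\frac{1}{2 + 6} - 1\right)^{2} = \left(\frac{1}{8} - 1\right)^{2} = \left(- \frac{7}{8}\right)^{2} = \frac{49}{64} \approx 0.76563$)
$c = - \frac{207}{64}$ ($c = -4 + \frac{49}{64} = - \frac{207}{64} \approx -3.2344$)
$U c = \frac{51}{19} \left(- \frac{207}{64}\right) = - \frac{10557}{1216}$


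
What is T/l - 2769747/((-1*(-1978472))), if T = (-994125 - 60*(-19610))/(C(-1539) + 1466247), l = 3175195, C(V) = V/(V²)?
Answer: -992261751483077832399/708787534364475561464 ≈ -1.3999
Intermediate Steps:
C(V) = 1/V (C(V) = V/V² = 1/V)
T = 280829025/2256554132 (T = (-994125 - 60*(-19610))/(1/(-1539) + 1466247) = (-994125 - 1*(-1176600))/(-1/1539 + 1466247) = (-994125 + 1176600)/(2256554132/1539) = 182475*(1539/2256554132) = 280829025/2256554132 ≈ 0.12445)
T/l - 2769747/((-1*(-1978472))) = (280829025/2256554132)/3175195 - 2769747/((-1*(-1978472))) = (280829025/2256554132)*(1/3175195) - 2769747/1978472 = 56165805/1432999879431148 - 2769747*1/1978472 = 56165805/1432999879431148 - 2769747/1978472 = -992261751483077832399/708787534364475561464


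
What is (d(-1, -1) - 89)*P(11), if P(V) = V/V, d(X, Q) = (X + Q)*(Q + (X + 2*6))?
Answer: -109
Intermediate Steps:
d(X, Q) = (Q + X)*(12 + Q + X) (d(X, Q) = (Q + X)*(Q + (X + 12)) = (Q + X)*(Q + (12 + X)) = (Q + X)*(12 + Q + X))
P(V) = 1
(d(-1, -1) - 89)*P(11) = (((-1)**2 + (-1)**2 + 12*(-1) + 12*(-1) + 2*(-1)*(-1)) - 89)*1 = ((1 + 1 - 12 - 12 + 2) - 89)*1 = (-20 - 89)*1 = -109*1 = -109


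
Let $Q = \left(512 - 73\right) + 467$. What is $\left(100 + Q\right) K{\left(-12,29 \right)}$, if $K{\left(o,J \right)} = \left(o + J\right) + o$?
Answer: $5030$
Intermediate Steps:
$K{\left(o,J \right)} = J + 2 o$ ($K{\left(o,J \right)} = \left(J + o\right) + o = J + 2 o$)
$Q = 906$ ($Q = 439 + 467 = 906$)
$\left(100 + Q\right) K{\left(-12,29 \right)} = \left(100 + 906\right) \left(29 + 2 \left(-12\right)\right) = 1006 \left(29 - 24\right) = 1006 \cdot 5 = 5030$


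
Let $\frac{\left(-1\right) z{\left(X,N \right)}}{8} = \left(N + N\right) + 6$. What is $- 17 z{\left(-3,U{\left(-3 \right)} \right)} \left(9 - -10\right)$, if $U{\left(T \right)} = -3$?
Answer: $0$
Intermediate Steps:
$z{\left(X,N \right)} = -48 - 16 N$ ($z{\left(X,N \right)} = - 8 \left(\left(N + N\right) + 6\right) = - 8 \left(2 N + 6\right) = - 8 \left(6 + 2 N\right) = -48 - 16 N$)
$- 17 z{\left(-3,U{\left(-3 \right)} \right)} \left(9 - -10\right) = - 17 \left(-48 - -48\right) \left(9 - -10\right) = - 17 \left(-48 + 48\right) \left(9 + 10\right) = \left(-17\right) 0 \cdot 19 = 0 \cdot 19 = 0$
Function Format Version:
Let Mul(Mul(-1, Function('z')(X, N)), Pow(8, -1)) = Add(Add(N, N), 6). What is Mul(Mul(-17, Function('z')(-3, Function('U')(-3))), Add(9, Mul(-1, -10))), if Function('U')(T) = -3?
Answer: 0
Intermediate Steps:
Function('z')(X, N) = Add(-48, Mul(-16, N)) (Function('z')(X, N) = Mul(-8, Add(Add(N, N), 6)) = Mul(-8, Add(Mul(2, N), 6)) = Mul(-8, Add(6, Mul(2, N))) = Add(-48, Mul(-16, N)))
Mul(Mul(-17, Function('z')(-3, Function('U')(-3))), Add(9, Mul(-1, -10))) = Mul(Mul(-17, Add(-48, Mul(-16, -3))), Add(9, Mul(-1, -10))) = Mul(Mul(-17, Add(-48, 48)), Add(9, 10)) = Mul(Mul(-17, 0), 19) = Mul(0, 19) = 0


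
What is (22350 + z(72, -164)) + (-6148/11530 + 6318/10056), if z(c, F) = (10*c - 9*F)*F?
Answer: -3263812000639/9662140 ≈ -3.3779e+5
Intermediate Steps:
z(c, F) = F*(-9*F + 10*c) (z(c, F) = (-9*F + 10*c)*F = F*(-9*F + 10*c))
(22350 + z(72, -164)) + (-6148/11530 + 6318/10056) = (22350 - 164*(-9*(-164) + 10*72)) + (-6148/11530 + 6318/10056) = (22350 - 164*(1476 + 720)) + (-6148*1/11530 + 6318*(1/10056)) = (22350 - 164*2196) + (-3074/5765 + 1053/1676) = (22350 - 360144) + 918521/9662140 = -337794 + 918521/9662140 = -3263812000639/9662140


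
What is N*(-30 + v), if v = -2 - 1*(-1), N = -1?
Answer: 31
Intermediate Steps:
v = -1 (v = -2 + 1 = -1)
N*(-30 + v) = -(-30 - 1) = -1*(-31) = 31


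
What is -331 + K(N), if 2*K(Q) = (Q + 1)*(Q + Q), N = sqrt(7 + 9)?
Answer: -311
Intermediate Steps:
N = 4 (N = sqrt(16) = 4)
K(Q) = Q*(1 + Q) (K(Q) = ((Q + 1)*(Q + Q))/2 = ((1 + Q)*(2*Q))/2 = (2*Q*(1 + Q))/2 = Q*(1 + Q))
-331 + K(N) = -331 + 4*(1 + 4) = -331 + 4*5 = -331 + 20 = -311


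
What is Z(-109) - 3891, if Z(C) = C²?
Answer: 7990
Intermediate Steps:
Z(-109) - 3891 = (-109)² - 3891 = 11881 - 3891 = 7990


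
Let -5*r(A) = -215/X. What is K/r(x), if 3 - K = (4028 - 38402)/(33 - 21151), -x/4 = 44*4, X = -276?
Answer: -3999240/454037 ≈ -8.8082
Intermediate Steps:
x = -704 (x = -176*4 = -4*176 = -704)
K = 14490/10559 (K = 3 - (4028 - 38402)/(33 - 21151) = 3 - (-34374)/(-21118) = 3 - (-34374)*(-1)/21118 = 3 - 1*17187/10559 = 3 - 17187/10559 = 14490/10559 ≈ 1.3723)
r(A) = -43/276 (r(A) = -(-43)/(-276) = -(-43)*(-1)/276 = -⅕*215/276 = -43/276)
K/r(x) = 14490/(10559*(-43/276)) = (14490/10559)*(-276/43) = -3999240/454037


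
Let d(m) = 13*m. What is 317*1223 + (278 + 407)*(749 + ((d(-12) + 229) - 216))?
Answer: 802801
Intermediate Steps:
317*1223 + (278 + 407)*(749 + ((d(-12) + 229) - 216)) = 317*1223 + (278 + 407)*(749 + ((13*(-12) + 229) - 216)) = 387691 + 685*(749 + ((-156 + 229) - 216)) = 387691 + 685*(749 + (73 - 216)) = 387691 + 685*(749 - 143) = 387691 + 685*606 = 387691 + 415110 = 802801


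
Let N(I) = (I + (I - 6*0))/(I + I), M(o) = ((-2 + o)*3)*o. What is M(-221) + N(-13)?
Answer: 147850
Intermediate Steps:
M(o) = o*(-6 + 3*o) (M(o) = (-6 + 3*o)*o = o*(-6 + 3*o))
N(I) = 1 (N(I) = (I + (I + 0))/((2*I)) = (I + I)*(1/(2*I)) = (2*I)*(1/(2*I)) = 1)
M(-221) + N(-13) = 3*(-221)*(-2 - 221) + 1 = 3*(-221)*(-223) + 1 = 147849 + 1 = 147850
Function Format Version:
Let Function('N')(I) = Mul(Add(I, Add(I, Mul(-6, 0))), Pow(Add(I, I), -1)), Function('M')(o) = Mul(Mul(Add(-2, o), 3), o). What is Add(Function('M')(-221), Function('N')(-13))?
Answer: 147850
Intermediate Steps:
Function('M')(o) = Mul(o, Add(-6, Mul(3, o))) (Function('M')(o) = Mul(Add(-6, Mul(3, o)), o) = Mul(o, Add(-6, Mul(3, o))))
Function('N')(I) = 1 (Function('N')(I) = Mul(Add(I, Add(I, 0)), Pow(Mul(2, I), -1)) = Mul(Add(I, I), Mul(Rational(1, 2), Pow(I, -1))) = Mul(Mul(2, I), Mul(Rational(1, 2), Pow(I, -1))) = 1)
Add(Function('M')(-221), Function('N')(-13)) = Add(Mul(3, -221, Add(-2, -221)), 1) = Add(Mul(3, -221, -223), 1) = Add(147849, 1) = 147850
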